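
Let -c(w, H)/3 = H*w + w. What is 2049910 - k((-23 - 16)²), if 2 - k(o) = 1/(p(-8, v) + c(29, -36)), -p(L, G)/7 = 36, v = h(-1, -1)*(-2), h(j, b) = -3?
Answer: 5725393045/2793 ≈ 2.0499e+6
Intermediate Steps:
c(w, H) = -3*w - 3*H*w (c(w, H) = -3*(H*w + w) = -3*(w + H*w) = -3*w - 3*H*w)
v = 6 (v = -3*(-2) = 6)
p(L, G) = -252 (p(L, G) = -7*36 = -252)
k(o) = 5585/2793 (k(o) = 2 - 1/(-252 - 3*29*(1 - 36)) = 2 - 1/(-252 - 3*29*(-35)) = 2 - 1/(-252 + 3045) = 2 - 1/2793 = 5585/2793)
2049910 - k((-23 - 16)²) = 2049910 - 1*5585/2793 = 2049910 - 5585/2793 = 5725393045/2793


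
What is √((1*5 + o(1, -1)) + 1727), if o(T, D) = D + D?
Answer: √1730 ≈ 41.593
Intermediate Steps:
o(T, D) = 2*D
√((1*5 + o(1, -1)) + 1727) = √((1*5 + 2*(-1)) + 1727) = √((5 - 2) + 1727) = √(3 + 1727) = √1730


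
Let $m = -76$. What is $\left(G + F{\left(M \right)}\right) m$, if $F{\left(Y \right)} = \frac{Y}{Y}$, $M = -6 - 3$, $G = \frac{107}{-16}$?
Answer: $\frac{1729}{4} \approx 432.25$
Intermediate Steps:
$G = - \frac{107}{16}$ ($G = 107 \left(- \frac{1}{16}\right) = - \frac{107}{16} \approx -6.6875$)
$M = -9$ ($M = -6 - 3 = -9$)
$F{\left(Y \right)} = 1$
$\left(G + F{\left(M \right)}\right) m = \left(- \frac{107}{16} + 1\right) \left(-76\right) = \left(- \frac{91}{16}\right) \left(-76\right) = \frac{1729}{4}$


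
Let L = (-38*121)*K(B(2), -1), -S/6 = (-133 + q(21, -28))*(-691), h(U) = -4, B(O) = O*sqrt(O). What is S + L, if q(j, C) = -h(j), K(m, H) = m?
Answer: -534834 - 9196*sqrt(2) ≈ -5.4784e+5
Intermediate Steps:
B(O) = O**(3/2)
q(j, C) = 4 (q(j, C) = -1*(-4) = 4)
S = -534834 (S = -6*(-133 + 4)*(-691) = -(-774)*(-691) = -6*89139 = -534834)
L = -9196*sqrt(2) (L = (-38*121)*2**(3/2) = -9196*sqrt(2) ≈ -13005.)
S + L = -534834 - 9196*sqrt(2)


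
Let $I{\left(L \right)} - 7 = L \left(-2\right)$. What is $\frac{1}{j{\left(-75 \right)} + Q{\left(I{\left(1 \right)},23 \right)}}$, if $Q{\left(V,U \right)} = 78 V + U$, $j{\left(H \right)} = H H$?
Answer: $\frac{1}{6038} \approx 0.00016562$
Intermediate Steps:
$I{\left(L \right)} = 7 - 2 L$ ($I{\left(L \right)} = 7 + L \left(-2\right) = 7 - 2 L$)
$j{\left(H \right)} = H^{2}$
$Q{\left(V,U \right)} = U + 78 V$
$\frac{1}{j{\left(-75 \right)} + Q{\left(I{\left(1 \right)},23 \right)}} = \frac{1}{\left(-75\right)^{2} + \left(23 + 78 \left(7 - 2\right)\right)} = \frac{1}{5625 + \left(23 + 78 \left(7 - 2\right)\right)} = \frac{1}{5625 + \left(23 + 78 \cdot 5\right)} = \frac{1}{5625 + \left(23 + 390\right)} = \frac{1}{5625 + 413} = \frac{1}{6038}$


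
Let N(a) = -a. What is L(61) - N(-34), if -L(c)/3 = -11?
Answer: -1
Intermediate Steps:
L(c) = 33 (L(c) = -3*(-11) = 33)
L(61) - N(-34) = 33 - (-1)*(-34) = 33 - 1*34 = 33 - 34 = -1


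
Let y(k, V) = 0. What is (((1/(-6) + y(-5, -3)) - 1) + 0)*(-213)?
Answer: 497/2 ≈ 248.50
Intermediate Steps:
(((1/(-6) + y(-5, -3)) - 1) + 0)*(-213) = (((1/(-6) + 0) - 1) + 0)*(-213) = (((-1/6 + 0) - 1) + 0)*(-213) = ((-1/6 - 1) + 0)*(-213) = (-7/6 + 0)*(-213) = -7/6*(-213) = 497/2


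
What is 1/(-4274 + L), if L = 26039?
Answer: 1/21765 ≈ 4.5945e-5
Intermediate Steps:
1/(-4274 + L) = 1/(-4274 + 26039) = 1/21765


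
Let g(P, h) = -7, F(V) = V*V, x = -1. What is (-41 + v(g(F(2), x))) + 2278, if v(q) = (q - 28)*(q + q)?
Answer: 2727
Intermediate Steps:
F(V) = V**2
v(q) = 2*q*(-28 + q) (v(q) = (-28 + q)*(2*q) = 2*q*(-28 + q))
(-41 + v(g(F(2), x))) + 2278 = (-41 + 2*(-7)*(-28 - 7)) + 2278 = (-41 + 2*(-7)*(-35)) + 2278 = (-41 + 490) + 2278 = 449 + 2278 = 2727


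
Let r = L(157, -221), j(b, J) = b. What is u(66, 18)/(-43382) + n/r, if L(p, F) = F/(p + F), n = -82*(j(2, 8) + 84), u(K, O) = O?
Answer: -9789757637/4793711 ≈ -2042.2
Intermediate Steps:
n = -7052 (n = -82*(2 + 84) = -82*86 = -7052)
L(p, F) = F/(F + p)
r = 221/64 (r = -221/(-221 + 157) = -221/(-64) = -221*(-1/64) = 221/64 ≈ 3.4531)
u(66, 18)/(-43382) + n/r = 18/(-43382) - 7052/221/64 = 18*(-1/43382) - 7052*64/221 = -9/21691 - 451328/221 = -9789757637/4793711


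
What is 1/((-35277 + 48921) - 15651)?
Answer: -1/2007 ≈ -0.00049826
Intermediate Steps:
1/((-35277 + 48921) - 15651) = 1/(13644 - 15651) = 1/(-2007) = -1/2007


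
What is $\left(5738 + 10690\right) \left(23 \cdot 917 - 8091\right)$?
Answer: $213564000$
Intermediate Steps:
$\left(5738 + 10690\right) \left(23 \cdot 917 - 8091\right) = 16428 \left(21091 - 8091\right) = 16428 \cdot 13000 = 213564000$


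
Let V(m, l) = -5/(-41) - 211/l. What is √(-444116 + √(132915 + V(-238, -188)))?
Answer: √(-6596595288656 + 80934*√4476750517)/3854 ≈ 666.15*I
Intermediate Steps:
V(m, l) = 5/41 - 211/l (V(m, l) = -5*(-1/41) - 211/l = 5/41 - 211/l)
√(-444116 + √(132915 + V(-238, -188))) = √(-444116 + √(132915 + (5/41 - 211/(-188)))) = √(-444116 + √(132915 + (5/41 - 211*(-1/188)))) = √(-444116 + √(132915 + (5/41 + 211/188))) = √(-444116 + √(132915 + 9591/7708)) = √(-444116 + √(1024518411/7708)) = √(-444116 + 21*√4476750517/3854)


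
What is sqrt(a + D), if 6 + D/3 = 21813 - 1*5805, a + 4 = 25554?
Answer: 2*sqrt(18389) ≈ 271.21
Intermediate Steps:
a = 25550 (a = -4 + 25554 = 25550)
D = 48006 (D = -18 + 3*(21813 - 1*5805) = -18 + 3*(21813 - 5805) = -18 + 3*16008 = -18 + 48024 = 48006)
sqrt(a + D) = sqrt(25550 + 48006) = sqrt(73556) = 2*sqrt(18389)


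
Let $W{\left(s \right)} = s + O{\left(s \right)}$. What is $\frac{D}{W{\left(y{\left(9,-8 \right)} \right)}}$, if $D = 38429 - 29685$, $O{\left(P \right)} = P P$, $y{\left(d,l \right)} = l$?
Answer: $\frac{1093}{7} \approx 156.14$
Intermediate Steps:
$O{\left(P \right)} = P^{2}$
$W{\left(s \right)} = s + s^{2}$
$D = 8744$ ($D = 38429 - 29685 = 8744$)
$\frac{D}{W{\left(y{\left(9,-8 \right)} \right)}} = \frac{8744}{\left(-8\right) \left(1 - 8\right)} = \frac{8744}{\left(-8\right) \left(-7\right)} = \frac{8744}{56} = 8744 \cdot \frac{1}{56} = \frac{1093}{7}$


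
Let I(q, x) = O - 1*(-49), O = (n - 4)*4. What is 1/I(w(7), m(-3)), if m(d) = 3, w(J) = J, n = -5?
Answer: 1/13 ≈ 0.076923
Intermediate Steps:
O = -36 (O = (-5 - 4)*4 = -9*4 = -36)
I(q, x) = 13 (I(q, x) = -36 - 1*(-49) = -36 + 49 = 13)
1/I(w(7), m(-3)) = 1/13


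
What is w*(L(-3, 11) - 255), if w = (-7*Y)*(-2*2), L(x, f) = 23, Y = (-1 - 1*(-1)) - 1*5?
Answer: 32480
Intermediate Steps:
Y = -5 (Y = (-1 + 1) - 5 = 0 - 5 = -5)
w = -140 (w = (-7*(-5))*(-2*2) = 35*(-4) = -140)
w*(L(-3, 11) - 255) = -140*(23 - 255) = -140*(-232) = 32480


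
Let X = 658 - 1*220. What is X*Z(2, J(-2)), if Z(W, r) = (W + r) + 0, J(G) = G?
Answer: 0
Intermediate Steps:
X = 438 (X = 658 - 220 = 438)
Z(W, r) = W + r
X*Z(2, J(-2)) = 438*(2 - 2) = 438*0 = 0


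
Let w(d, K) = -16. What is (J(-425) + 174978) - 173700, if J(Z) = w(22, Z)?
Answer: 1262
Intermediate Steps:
J(Z) = -16
(J(-425) + 174978) - 173700 = (-16 + 174978) - 173700 = 174962 - 173700 = 1262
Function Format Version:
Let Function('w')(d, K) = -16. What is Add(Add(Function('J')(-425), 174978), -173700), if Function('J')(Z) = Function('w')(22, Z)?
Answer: 1262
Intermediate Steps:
Function('J')(Z) = -16
Add(Add(Function('J')(-425), 174978), -173700) = Add(Add(-16, 174978), -173700) = Add(174962, -173700) = 1262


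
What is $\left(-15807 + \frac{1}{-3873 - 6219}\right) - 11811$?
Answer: $- \frac{278720857}{10092} \approx -27618.0$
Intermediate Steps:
$\left(-15807 + \frac{1}{-3873 - 6219}\right) - 11811 = \left(-15807 + \frac{1}{-10092}\right) - 11811 = \left(-15807 - \frac{1}{10092}\right) - 11811 = - \frac{159524245}{10092} - 11811 = - \frac{278720857}{10092}$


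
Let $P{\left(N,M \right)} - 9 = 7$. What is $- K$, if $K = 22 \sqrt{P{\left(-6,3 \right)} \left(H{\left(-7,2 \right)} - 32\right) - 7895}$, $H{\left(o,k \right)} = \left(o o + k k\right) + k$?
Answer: $- 22 i \sqrt{7527} \approx - 1908.7 i$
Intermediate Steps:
$P{\left(N,M \right)} = 16$ ($P{\left(N,M \right)} = 9 + 7 = 16$)
$H{\left(o,k \right)} = k + k^{2} + o^{2}$ ($H{\left(o,k \right)} = \left(o^{2} + k^{2}\right) + k = \left(k^{2} + o^{2}\right) + k = k + k^{2} + o^{2}$)
$K = 22 i \sqrt{7527}$ ($K = 22 \sqrt{16 \left(\left(2 + 2^{2} + \left(-7\right)^{2}\right) - 32\right) - 7895} = 22 \sqrt{16 \left(\left(2 + 4 + 49\right) - 32\right) - 7895} = 22 \sqrt{16 \left(55 - 32\right) - 7895} = 22 \sqrt{16 \cdot 23 - 7895} = 22 \sqrt{368 - 7895} = 22 \sqrt{-7527} = 22 i \sqrt{7527} \approx 1908.7 i$)
$- K = - 22 i \sqrt{7527}$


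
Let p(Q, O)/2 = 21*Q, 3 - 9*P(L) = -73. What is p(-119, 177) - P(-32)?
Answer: -45058/9 ≈ -5006.4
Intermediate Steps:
P(L) = 76/9 (P(L) = ⅓ - ⅑*(-73) = ⅓ + 73/9 = 76/9)
p(Q, O) = 42*Q (p(Q, O) = 2*(21*Q) = 42*Q)
p(-119, 177) - P(-32) = 42*(-119) - 1*76/9 = -4998 - 76/9 = -45058/9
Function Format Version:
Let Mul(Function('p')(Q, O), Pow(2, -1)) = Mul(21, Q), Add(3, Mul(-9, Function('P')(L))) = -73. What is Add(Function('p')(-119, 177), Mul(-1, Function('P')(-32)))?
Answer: Rational(-45058, 9) ≈ -5006.4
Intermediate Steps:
Function('P')(L) = Rational(76, 9) (Function('P')(L) = Add(Rational(1, 3), Mul(Rational(-1, 9), -73)) = Add(Rational(1, 3), Rational(73, 9)) = Rational(76, 9))
Function('p')(Q, O) = Mul(42, Q) (Function('p')(Q, O) = Mul(2, Mul(21, Q)) = Mul(42, Q))
Add(Function('p')(-119, 177), Mul(-1, Function('P')(-32))) = Add(Mul(42, -119), Mul(-1, Rational(76, 9))) = Add(-4998, Rational(-76, 9)) = Rational(-45058, 9)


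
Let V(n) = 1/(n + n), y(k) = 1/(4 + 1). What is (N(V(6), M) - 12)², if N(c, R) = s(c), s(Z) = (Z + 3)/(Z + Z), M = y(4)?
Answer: 169/4 ≈ 42.250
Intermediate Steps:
y(k) = ⅕ (y(k) = 1/5 = ⅕)
V(n) = 1/(2*n)
M = ⅕ ≈ 0.20000
s(Z) = (3 + Z)/(2*Z) (s(Z) = (3 + Z)/((2*Z)) = (3 + Z)*(1/(2*Z)) = (3 + Z)/(2*Z))
N(c, R) = (3 + c)/(2*c)
(N(V(6), M) - 12)² = ((3 + (½)/6)/(2*(((½)/6))) - 12)² = ((3 + (½)*(⅙))/(2*(((½)*(⅙)))) - 12)² = ((3 + 1/12)/(2*(1/12)) - 12)² = ((½)*12*(37/12) - 12)² = (37/2 - 12)² = (13/2)² = 169/4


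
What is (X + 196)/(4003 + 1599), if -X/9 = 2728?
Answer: -12178/2801 ≈ -4.3477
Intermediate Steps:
X = -24552 (X = -9*2728 = -24552)
(X + 196)/(4003 + 1599) = (-24552 + 196)/(4003 + 1599) = -24356/5602 = -24356*1/5602 = -12178/2801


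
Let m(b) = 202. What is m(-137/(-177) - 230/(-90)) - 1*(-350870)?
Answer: 351072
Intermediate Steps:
m(-137/(-177) - 230/(-90)) - 1*(-350870) = 202 - 1*(-350870) = 202 + 350870 = 351072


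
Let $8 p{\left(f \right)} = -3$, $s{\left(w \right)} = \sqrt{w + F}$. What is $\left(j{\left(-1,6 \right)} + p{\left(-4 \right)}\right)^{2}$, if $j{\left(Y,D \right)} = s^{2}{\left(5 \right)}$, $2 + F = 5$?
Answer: $\frac{3721}{64} \approx 58.141$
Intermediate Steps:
$F = 3$ ($F = -2 + 5 = 3$)
$s{\left(w \right)} = \sqrt{3 + w}$ ($s{\left(w \right)} = \sqrt{w + 3} = \sqrt{3 + w}$)
$p{\left(f \right)} = - \frac{3}{8}$ ($p{\left(f \right)} = \frac{1}{8} \left(-3\right) = - \frac{3}{8}$)
$j{\left(Y,D \right)} = 8$ ($j{\left(Y,D \right)} = \left(\sqrt{3 + 5}\right)^{2} = \left(\sqrt{8}\right)^{2} = \left(2 \sqrt{2}\right)^{2} = 8$)
$\left(j{\left(-1,6 \right)} + p{\left(-4 \right)}\right)^{2} = \left(8 - \frac{3}{8}\right)^{2} = \left(\frac{61}{8}\right)^{2} = \frac{3721}{64}$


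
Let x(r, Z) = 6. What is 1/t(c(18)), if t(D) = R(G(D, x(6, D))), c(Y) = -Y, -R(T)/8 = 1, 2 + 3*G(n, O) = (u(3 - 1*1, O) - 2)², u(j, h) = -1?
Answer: -⅛ ≈ -0.12500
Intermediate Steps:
G(n, O) = 7/3 (G(n, O) = -⅔ + (-1 - 2)²/3 = -⅔ + (⅓)*(-3)² = -⅔ + (⅓)*9 = -⅔ + 3 = 7/3)
R(T) = -8 (R(T) = -8*1 = -8)
t(D) = -8
1/t(c(18)) = 1/(-8) = -⅛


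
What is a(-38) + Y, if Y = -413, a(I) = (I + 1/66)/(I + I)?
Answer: -2069101/5016 ≈ -412.50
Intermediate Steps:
a(I) = (1/66 + I)/(2*I) (a(I) = (I + 1/66)/((2*I)) = (1/66 + I)*(1/(2*I)) = (1/66 + I)/(2*I))
a(-38) + Y = (1/132)*(1 + 66*(-38))/(-38) - 413 = (1/132)*(-1/38)*(1 - 2508) - 413 = (1/132)*(-1/38)*(-2507) - 413 = 2507/5016 - 413 = -2069101/5016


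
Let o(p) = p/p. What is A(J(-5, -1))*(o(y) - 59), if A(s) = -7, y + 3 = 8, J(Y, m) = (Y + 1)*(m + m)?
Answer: 406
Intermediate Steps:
J(Y, m) = 2*m*(1 + Y) (J(Y, m) = (1 + Y)*(2*m) = 2*m*(1 + Y))
y = 5 (y = -3 + 8 = 5)
o(p) = 1
A(J(-5, -1))*(o(y) - 59) = -7*(1 - 59) = -7*(-58) = 406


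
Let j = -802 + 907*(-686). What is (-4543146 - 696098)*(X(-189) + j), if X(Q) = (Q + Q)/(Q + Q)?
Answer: 3264064729732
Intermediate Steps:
X(Q) = 1 (X(Q) = (2*Q)/((2*Q)) = (2*Q)*(1/(2*Q)) = 1)
j = -623004 (j = -802 - 622202 = -623004)
(-4543146 - 696098)*(X(-189) + j) = (-4543146 - 696098)*(1 - 623004) = -5239244*(-623003) = 3264064729732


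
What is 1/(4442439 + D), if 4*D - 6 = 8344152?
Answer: 2/13056957 ≈ 1.5318e-7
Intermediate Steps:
D = 4172079/2 (D = 3/2 + (1/4)*8344152 = 3/2 + 2086038 = 4172079/2 ≈ 2.0860e+6)
1/(4442439 + D) = 1/(4442439 + 4172079/2) = 1/(13056957/2) = 2/13056957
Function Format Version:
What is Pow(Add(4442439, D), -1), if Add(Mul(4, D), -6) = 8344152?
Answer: Rational(2, 13056957) ≈ 1.5318e-7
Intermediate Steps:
D = Rational(4172079, 2) (D = Add(Rational(3, 2), Mul(Rational(1, 4), 8344152)) = Add(Rational(3, 2), 2086038) = Rational(4172079, 2) ≈ 2.0860e+6)
Pow(Add(4442439, D), -1) = Pow(Add(4442439, Rational(4172079, 2)), -1) = Pow(Rational(13056957, 2), -1) = Rational(2, 13056957)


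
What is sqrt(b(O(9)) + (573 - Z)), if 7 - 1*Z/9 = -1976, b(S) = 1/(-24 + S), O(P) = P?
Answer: I*sqrt(3886665)/15 ≈ 131.43*I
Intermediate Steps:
Z = 17847 (Z = 63 - 9*(-1976) = 63 + 17784 = 17847)
sqrt(b(O(9)) + (573 - Z)) = sqrt(1/(-24 + 9) + (573 - 1*17847)) = sqrt(1/(-15) + (573 - 17847)) = sqrt(-1/15 - 17274) = sqrt(-259111/15) = I*sqrt(3886665)/15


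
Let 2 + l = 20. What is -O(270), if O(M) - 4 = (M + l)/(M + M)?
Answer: -68/15 ≈ -4.5333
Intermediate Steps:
l = 18 (l = -2 + 20 = 18)
O(M) = 4 + (18 + M)/(2*M) (O(M) = 4 + (M + 18)/(M + M) = 4 + (18 + M)/((2*M)) = 4 + (18 + M)*(1/(2*M)) = 4 + (18 + M)/(2*M))
-O(270) = -(9/2 + 9/270) = -(9/2 + 9*(1/270)) = -(9/2 + 1/30) = -1*68/15 = -68/15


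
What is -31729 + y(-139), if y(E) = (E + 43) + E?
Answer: -31964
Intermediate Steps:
y(E) = 43 + 2*E (y(E) = (43 + E) + E = 43 + 2*E)
-31729 + y(-139) = -31729 + (43 + 2*(-139)) = -31729 + (43 - 278) = -31729 - 235 = -31964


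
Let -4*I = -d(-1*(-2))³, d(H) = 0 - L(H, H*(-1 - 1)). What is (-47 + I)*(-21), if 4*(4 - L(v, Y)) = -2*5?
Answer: 77721/32 ≈ 2428.8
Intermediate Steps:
L(v, Y) = 13/2 (L(v, Y) = 4 - (-1)*5/2 = 4 - ¼*(-10) = 4 + 5/2 = 13/2)
d(H) = -13/2 (d(H) = 0 - 1*13/2 = 0 - 13/2 = -13/2)
I = -2197/32 (I = -(-1)*(-13/2)³/4 = -(-1)*(-2197)/(4*8) = -¼*2197/8 = -2197/32 ≈ -68.656)
(-47 + I)*(-21) = (-47 - 2197/32)*(-21) = -3701/32*(-21) = 77721/32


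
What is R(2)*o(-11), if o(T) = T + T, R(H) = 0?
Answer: 0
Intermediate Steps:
o(T) = 2*T
R(2)*o(-11) = 0*(2*(-11)) = 0*(-22) = 0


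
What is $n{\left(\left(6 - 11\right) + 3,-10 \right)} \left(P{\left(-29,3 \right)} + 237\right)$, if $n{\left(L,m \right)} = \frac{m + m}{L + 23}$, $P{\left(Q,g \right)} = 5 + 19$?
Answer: $- \frac{1740}{7} \approx -248.57$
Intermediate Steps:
$P{\left(Q,g \right)} = 24$
$n{\left(L,m \right)} = \frac{2 m}{23 + L}$
$n{\left(\left(6 - 11\right) + 3,-10 \right)} \left(P{\left(-29,3 \right)} + 237\right) = 2 \left(-10\right) \frac{1}{23 + \left(\left(6 - 11\right) + 3\right)} \left(24 + 237\right) = 2 \left(-10\right) \frac{1}{23 + \left(-5 + 3\right)} 261 = 2 \left(-10\right) \frac{1}{23 - 2} \cdot 261 = 2 \left(-10\right) \frac{1}{21} \cdot 261 = \left(- \frac{20}{21}\right) 261 = - \frac{1740}{7}$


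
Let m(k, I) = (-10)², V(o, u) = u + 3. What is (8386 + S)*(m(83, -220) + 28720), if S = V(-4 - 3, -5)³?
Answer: 241453960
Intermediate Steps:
V(o, u) = 3 + u
S = -8 (S = (3 - 5)³ = (-2)³ = -8)
m(k, I) = 100
(8386 + S)*(m(83, -220) + 28720) = (8386 - 8)*(100 + 28720) = 8378*28820 = 241453960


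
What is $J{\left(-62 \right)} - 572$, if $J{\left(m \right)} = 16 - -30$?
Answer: $-526$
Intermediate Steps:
$J{\left(m \right)} = 46$ ($J{\left(m \right)} = 16 + 30 = 46$)
$J{\left(-62 \right)} - 572 = 46 - 572 = -526$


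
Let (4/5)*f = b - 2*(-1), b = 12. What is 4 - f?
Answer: -27/2 ≈ -13.500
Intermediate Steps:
f = 35/2 (f = 5*(12 - 2*(-1))/4 = 5*(12 + 2)/4 = (5/4)*14 = 35/2 ≈ 17.500)
4 - f = 4 - 1*35/2 = 4 - 35/2 = -27/2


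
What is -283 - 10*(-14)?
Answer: -143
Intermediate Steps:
-283 - 10*(-14) = -283 - 1*(-140) = -283 + 140 = -143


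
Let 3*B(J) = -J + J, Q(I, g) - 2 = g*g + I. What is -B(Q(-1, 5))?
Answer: 0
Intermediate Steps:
Q(I, g) = 2 + I + g**2 (Q(I, g) = 2 + (g*g + I) = 2 + (g**2 + I) = 2 + (I + g**2) = 2 + I + g**2)
B(J) = 0 (B(J) = (-J + J)/3 = (1/3)*0 = 0)
-B(Q(-1, 5)) = -1*0 = 0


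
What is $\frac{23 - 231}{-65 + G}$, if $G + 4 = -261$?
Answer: $\frac{104}{165} \approx 0.6303$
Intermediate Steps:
$G = -265$ ($G = -4 - 261 = -265$)
$\frac{23 - 231}{-65 + G} = \frac{23 - 231}{-65 - 265} = - \frac{208}{-330} = \left(-208\right) \left(- \frac{1}{330}\right) = \frac{104}{165}$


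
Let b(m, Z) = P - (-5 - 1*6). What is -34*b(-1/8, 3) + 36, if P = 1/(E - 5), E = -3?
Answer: -1335/4 ≈ -333.75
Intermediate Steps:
P = -1/8 (P = 1/(-3 - 5) = 1/(-8) = -1/8 ≈ -0.12500)
b(m, Z) = 87/8 (b(m, Z) = -1/8 - (-5 - 1*6) = -1/8 - (-5 - 6) = -1/8 - 1*(-11) = -1/8 + 11 = 87/8)
-34*b(-1/8, 3) + 36 = -34*87/8 + 36 = -1479/4 + 36 = -1335/4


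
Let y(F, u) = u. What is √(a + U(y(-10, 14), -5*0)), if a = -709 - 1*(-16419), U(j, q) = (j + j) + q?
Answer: √15738 ≈ 125.45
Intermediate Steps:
U(j, q) = q + 2*j (U(j, q) = 2*j + q = q + 2*j)
a = 15710 (a = -709 + 16419 = 15710)
√(a + U(y(-10, 14), -5*0)) = √(15710 + (-5*0 + 2*14)) = √(15710 + (0 + 28)) = √(15710 + 28) = √15738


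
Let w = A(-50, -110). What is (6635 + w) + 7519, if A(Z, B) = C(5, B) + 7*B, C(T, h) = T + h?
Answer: 13279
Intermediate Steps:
A(Z, B) = 5 + 8*B (A(Z, B) = (5 + B) + 7*B = 5 + 8*B)
w = -875 (w = 5 + 8*(-110) = 5 - 880 = -875)
(6635 + w) + 7519 = (6635 - 875) + 7519 = 5760 + 7519 = 13279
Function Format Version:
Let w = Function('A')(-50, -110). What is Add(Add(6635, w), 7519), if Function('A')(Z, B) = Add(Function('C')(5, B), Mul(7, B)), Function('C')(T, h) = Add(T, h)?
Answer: 13279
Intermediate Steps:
Function('A')(Z, B) = Add(5, Mul(8, B)) (Function('A')(Z, B) = Add(Add(5, B), Mul(7, B)) = Add(5, Mul(8, B)))
w = -875 (w = Add(5, Mul(8, -110)) = Add(5, -880) = -875)
Add(Add(6635, w), 7519) = Add(Add(6635, -875), 7519) = Add(5760, 7519) = 13279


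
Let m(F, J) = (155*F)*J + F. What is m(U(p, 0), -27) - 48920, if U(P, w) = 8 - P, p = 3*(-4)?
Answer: -132600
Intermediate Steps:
p = -12
m(F, J) = F + 155*F*J (m(F, J) = 155*F*J + F = F + 155*F*J)
m(U(p, 0), -27) - 48920 = (8 - 1*(-12))*(1 + 155*(-27)) - 48920 = (8 + 12)*(1 - 4185) - 48920 = 20*(-4184) - 48920 = -83680 - 48920 = -132600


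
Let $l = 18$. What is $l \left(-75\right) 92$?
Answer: $-124200$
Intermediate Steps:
$l \left(-75\right) 92 = 18 \left(-75\right) 92 = \left(-1350\right) 92 = -124200$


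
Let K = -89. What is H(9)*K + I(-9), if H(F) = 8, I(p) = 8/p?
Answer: -6416/9 ≈ -712.89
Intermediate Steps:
H(9)*K + I(-9) = 8*(-89) + 8/(-9) = -712 + 8*(-⅑) = -712 - 8/9 = -6416/9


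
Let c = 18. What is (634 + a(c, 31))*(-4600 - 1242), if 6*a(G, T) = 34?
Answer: -11210798/3 ≈ -3.7369e+6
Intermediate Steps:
a(G, T) = 17/3 (a(G, T) = (⅙)*34 = 17/3)
(634 + a(c, 31))*(-4600 - 1242) = (634 + 17/3)*(-4600 - 1242) = (1919/3)*(-5842) = -11210798/3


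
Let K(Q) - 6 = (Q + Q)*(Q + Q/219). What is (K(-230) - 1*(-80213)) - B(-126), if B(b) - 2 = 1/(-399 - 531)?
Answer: 4220497401/22630 ≈ 1.8650e+5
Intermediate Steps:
K(Q) = 6 + 440*Q**2/219 (K(Q) = 6 + (Q + Q)*(Q + Q/219) = 6 + (2*Q)*(Q + Q*(1/219)) = 6 + (2*Q)*(Q + Q/219) = 6 + (2*Q)*(220*Q/219) = 6 + 440*Q**2/219)
B(b) = 1859/930 (B(b) = 2 + 1/(-399 - 531) = 2 + 1/(-930) = 2 - 1/930 = 1859/930)
(K(-230) - 1*(-80213)) - B(-126) = ((6 + (440/219)*(-230)**2) - 1*(-80213)) - 1*1859/930 = ((6 + (440/219)*52900) + 80213) - 1859/930 = ((6 + 23276000/219) + 80213) - 1859/930 = (23277314/219 + 80213) - 1859/930 = 40843961/219 - 1859/930 = 4220497401/22630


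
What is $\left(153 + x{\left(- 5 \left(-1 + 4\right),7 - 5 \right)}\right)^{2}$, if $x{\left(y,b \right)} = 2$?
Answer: $24025$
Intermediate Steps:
$\left(153 + x{\left(- 5 \left(-1 + 4\right),7 - 5 \right)}\right)^{2} = \left(153 + 2\right)^{2} = 155^{2} = 24025$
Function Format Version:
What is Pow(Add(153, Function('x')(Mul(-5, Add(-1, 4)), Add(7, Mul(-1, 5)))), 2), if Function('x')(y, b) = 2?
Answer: 24025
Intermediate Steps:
Pow(Add(153, Function('x')(Mul(-5, Add(-1, 4)), Add(7, Mul(-1, 5)))), 2) = Pow(Add(153, 2), 2) = Pow(155, 2) = 24025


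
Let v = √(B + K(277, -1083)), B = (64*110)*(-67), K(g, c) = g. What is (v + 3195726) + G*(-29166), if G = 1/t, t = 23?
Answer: 73472532/23 + I*√471403 ≈ 3.1945e+6 + 686.59*I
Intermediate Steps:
G = 1/23 ≈ 0.043478
B = -471680 (B = 7040*(-67) = -471680)
v = I*√471403 (v = √(-471680 + 277) = √(-471403) = I*√471403 ≈ 686.59*I)
(v + 3195726) + G*(-29166) = (I*√471403 + 3195726) + (1/23)*(-29166) = (3195726 + I*√471403) - 29166/23 = 73472532/23 + I*√471403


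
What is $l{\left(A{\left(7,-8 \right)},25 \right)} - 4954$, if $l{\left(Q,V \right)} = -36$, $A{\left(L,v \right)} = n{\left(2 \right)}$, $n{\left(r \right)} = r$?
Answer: $-4990$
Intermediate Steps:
$A{\left(L,v \right)} = 2$
$l{\left(A{\left(7,-8 \right)},25 \right)} - 4954 = -36 - 4954 = -4990$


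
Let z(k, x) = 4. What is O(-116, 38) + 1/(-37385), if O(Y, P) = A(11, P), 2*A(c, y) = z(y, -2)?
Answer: 74769/37385 ≈ 2.0000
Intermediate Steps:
A(c, y) = 2 (A(c, y) = (½)*4 = 2)
O(Y, P) = 2
O(-116, 38) + 1/(-37385) = 2 + 1/(-37385) = 2 - 1/37385 = 74769/37385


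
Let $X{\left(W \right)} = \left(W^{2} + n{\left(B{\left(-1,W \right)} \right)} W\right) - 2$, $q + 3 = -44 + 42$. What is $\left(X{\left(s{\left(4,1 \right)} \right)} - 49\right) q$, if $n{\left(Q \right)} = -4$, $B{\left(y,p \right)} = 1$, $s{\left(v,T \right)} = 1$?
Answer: $270$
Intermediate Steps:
$q = -5$ ($q = -3 + \left(-44 + 42\right) = -3 - 2 = -5$)
$X{\left(W \right)} = -2 + W^{2} - 4 W$ ($X{\left(W \right)} = \left(W^{2} - 4 W\right) - 2 = -2 + W^{2} - 4 W$)
$\left(X{\left(s{\left(4,1 \right)} \right)} - 49\right) q = \left(\left(-2 + 1^{2} - 4\right) - 49\right) \left(-5\right) = \left(\left(-2 + 1 - 4\right) - 49\right) \left(-5\right) = \left(-5 - 49\right) \left(-5\right) = \left(-54\right) \left(-5\right) = 270$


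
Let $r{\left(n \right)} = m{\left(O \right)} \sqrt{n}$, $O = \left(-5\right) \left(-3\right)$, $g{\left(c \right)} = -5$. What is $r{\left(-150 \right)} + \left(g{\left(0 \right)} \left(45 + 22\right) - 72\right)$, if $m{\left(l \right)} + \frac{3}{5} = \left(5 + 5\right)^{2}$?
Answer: $-407 + 497 i \sqrt{6} \approx -407.0 + 1217.4 i$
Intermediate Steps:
$O = 15$
$m{\left(l \right)} = \frac{497}{5}$ ($m{\left(l \right)} = - \frac{3}{5} + \left(5 + 5\right)^{2} = - \frac{3}{5} + 10^{2} = - \frac{3}{5} + 100 = \frac{497}{5}$)
$r{\left(n \right)} = \frac{497 \sqrt{n}}{5}$
$r{\left(-150 \right)} + \left(g{\left(0 \right)} \left(45 + 22\right) - 72\right) = \frac{497 \sqrt{-150}}{5} - \left(72 + 5 \left(45 + 22\right)\right) = \frac{497 \cdot 5 i \sqrt{6}}{5} - 407 = 497 i \sqrt{6} - 407 = -407 + 497 i \sqrt{6}$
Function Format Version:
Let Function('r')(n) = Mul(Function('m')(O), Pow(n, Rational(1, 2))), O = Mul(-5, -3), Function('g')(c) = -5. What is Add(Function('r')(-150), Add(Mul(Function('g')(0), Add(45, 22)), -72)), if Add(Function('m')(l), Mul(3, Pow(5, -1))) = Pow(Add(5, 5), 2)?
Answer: Add(-407, Mul(497, I, Pow(6, Rational(1, 2)))) ≈ Add(-407.00, Mul(1217.4, I))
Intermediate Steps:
O = 15
Function('m')(l) = Rational(497, 5) (Function('m')(l) = Add(Rational(-3, 5), Pow(Add(5, 5), 2)) = Add(Rational(-3, 5), Pow(10, 2)) = Add(Rational(-3, 5), 100) = Rational(497, 5))
Function('r')(n) = Mul(Rational(497, 5), Pow(n, Rational(1, 2)))
Add(Function('r')(-150), Add(Mul(Function('g')(0), Add(45, 22)), -72)) = Add(Mul(Rational(497, 5), Pow(-150, Rational(1, 2))), Add(Mul(-5, Add(45, 22)), -72)) = Add(Mul(Rational(497, 5), Mul(5, I, Pow(6, Rational(1, 2)))), Add(Mul(-5, 67), -72)) = Add(Mul(497, I, Pow(6, Rational(1, 2))), Add(-335, -72)) = Add(Mul(497, I, Pow(6, Rational(1, 2))), -407) = Add(-407, Mul(497, I, Pow(6, Rational(1, 2))))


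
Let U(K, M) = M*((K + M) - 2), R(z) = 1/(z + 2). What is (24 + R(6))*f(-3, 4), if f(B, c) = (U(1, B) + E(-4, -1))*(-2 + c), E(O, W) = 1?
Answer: 2509/4 ≈ 627.25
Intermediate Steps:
R(z) = 1/(2 + z)
U(K, M) = M*(-2 + K + M)
f(B, c) = (1 + B*(-1 + B))*(-2 + c) (f(B, c) = (B*(-2 + 1 + B) + 1)*(-2 + c) = (B*(-1 + B) + 1)*(-2 + c) = (1 + B*(-1 + B))*(-2 + c))
(24 + R(6))*f(-3, 4) = (24 + 1/(2 + 6))*(-2 + 4 - 2*(-3)*(-1 - 3) - 3*4*(-1 - 3)) = (24 + 1/8)*(-2 + 4 - 2*(-3)*(-4) - 3*4*(-4)) = (24 + ⅛)*(-2 + 4 - 24 + 48) = (193/8)*26 = 2509/4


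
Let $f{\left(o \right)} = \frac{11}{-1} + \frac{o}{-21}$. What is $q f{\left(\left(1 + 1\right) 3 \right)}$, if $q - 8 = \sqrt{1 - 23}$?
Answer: $- \frac{632}{7} - \frac{79 i \sqrt{22}}{7} \approx -90.286 - 52.935 i$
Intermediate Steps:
$f{\left(o \right)} = -11 - \frac{o}{21}$ ($f{\left(o \right)} = 11 \left(-1\right) + o \left(- \frac{1}{21}\right) = -11 - \frac{o}{21}$)
$q = 8 + i \sqrt{22}$ ($q = 8 + \sqrt{1 - 23} = 8 + \sqrt{-22} = 8 + i \sqrt{22} \approx 8.0 + 4.6904 i$)
$q f{\left(\left(1 + 1\right) 3 \right)} = \left(8 + i \sqrt{22}\right) \left(-11 - \frac{\left(1 + 1\right) 3}{21}\right) = \left(8 + i \sqrt{22}\right) \left(-11 - \frac{2 \cdot 3}{21}\right) = \left(8 + i \sqrt{22}\right) \left(-11 - \frac{2}{7}\right) = \left(8 + i \sqrt{22}\right) \left(- \frac{79}{7}\right) = - \frac{632}{7} - \frac{79 i \sqrt{22}}{7}$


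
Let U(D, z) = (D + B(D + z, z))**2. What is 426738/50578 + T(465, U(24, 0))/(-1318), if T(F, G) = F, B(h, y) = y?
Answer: 269460957/33330902 ≈ 8.0844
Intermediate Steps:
U(D, z) = (D + z)**2
426738/50578 + T(465, U(24, 0))/(-1318) = 426738/50578 + 465/(-1318) = 426738*(1/50578) + 465*(-1/1318) = 213369/25289 - 465/1318 = 269460957/33330902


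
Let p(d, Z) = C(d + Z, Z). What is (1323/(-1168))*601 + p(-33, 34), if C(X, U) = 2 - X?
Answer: -793955/1168 ≈ -679.76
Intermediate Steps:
p(d, Z) = 2 - Z - d (p(d, Z) = 2 - (d + Z) = 2 - (Z + d) = 2 + (-Z - d) = 2 - Z - d)
(1323/(-1168))*601 + p(-33, 34) = (1323/(-1168))*601 + (2 - 1*34 - 1*(-33)) = (1323*(-1/1168))*601 + (2 - 34 + 33) = -1323/1168*601 + 1 = -795123/1168 + 1 = -793955/1168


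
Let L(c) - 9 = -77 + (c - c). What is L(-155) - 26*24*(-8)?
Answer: 4924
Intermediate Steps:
L(c) = -68 (L(c) = 9 + (-77 + (c - c)) = 9 + (-77 + 0) = 9 - 77 = -68)
L(-155) - 26*24*(-8) = -68 - 26*24*(-8) = -68 - 624*(-8) = -68 - 1*(-4992) = -68 + 4992 = 4924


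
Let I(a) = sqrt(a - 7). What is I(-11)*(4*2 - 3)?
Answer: 15*I*sqrt(2) ≈ 21.213*I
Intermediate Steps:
I(a) = sqrt(-7 + a)
I(-11)*(4*2 - 3) = sqrt(-7 - 11)*(4*2 - 3) = sqrt(-18)*(8 - 3) = (3*I*sqrt(2))*5 = 15*I*sqrt(2)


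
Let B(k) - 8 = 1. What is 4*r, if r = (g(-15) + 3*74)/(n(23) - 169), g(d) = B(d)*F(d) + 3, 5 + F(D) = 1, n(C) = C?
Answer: -378/73 ≈ -5.1781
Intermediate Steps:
B(k) = 9 (B(k) = 8 + 1 = 9)
F(D) = -4 (F(D) = -5 + 1 = -4)
g(d) = -33 (g(d) = 9*(-4) + 3 = -36 + 3 = -33)
r = -189/146 (r = (-33 + 3*74)/(23 - 169) = (-33 + 222)/(-146) = 189*(-1/146) = -189/146 ≈ -1.2945)
4*r = 4*(-189/146) = -378/73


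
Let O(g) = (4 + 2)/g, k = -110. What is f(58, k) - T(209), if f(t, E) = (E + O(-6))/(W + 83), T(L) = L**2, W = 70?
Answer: -2227768/51 ≈ -43682.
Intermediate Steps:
O(g) = 6/g
f(t, E) = -1/153 + E/153 (f(t, E) = (E + 6/(-6))/(70 + 83) = (E + 6*(-1/6))/153 = (E - 1)*(1/153) = (-1 + E)*(1/153) = -1/153 + E/153)
f(58, k) - T(209) = (-1/153 + (1/153)*(-110)) - 1*209**2 = (-1/153 - 110/153) - 1*43681 = -37/51 - 43681 = -2227768/51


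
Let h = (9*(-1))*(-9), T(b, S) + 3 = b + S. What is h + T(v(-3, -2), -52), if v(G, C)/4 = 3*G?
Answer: -10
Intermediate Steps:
v(G, C) = 12*G (v(G, C) = 4*(3*G) = 12*G)
T(b, S) = -3 + S + b (T(b, S) = -3 + (b + S) = -3 + (S + b) = -3 + S + b)
h = 81 (h = -9*(-9) = 81)
h + T(v(-3, -2), -52) = 81 + (-3 - 52 + 12*(-3)) = 81 + (-3 - 52 - 36) = 81 - 91 = -10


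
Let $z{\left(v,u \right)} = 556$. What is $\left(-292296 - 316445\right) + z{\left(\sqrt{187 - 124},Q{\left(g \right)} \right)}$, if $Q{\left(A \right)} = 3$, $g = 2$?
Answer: $-608185$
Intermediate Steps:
$\left(-292296 - 316445\right) + z{\left(\sqrt{187 - 124},Q{\left(g \right)} \right)} = \left(-292296 - 316445\right) + 556 = -608741 + 556 = -608185$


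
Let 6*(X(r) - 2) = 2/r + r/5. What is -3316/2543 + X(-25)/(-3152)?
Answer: -1568244739/1202330400 ≈ -1.3043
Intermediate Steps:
X(r) = 2 + 1/(3*r) + r/30 (X(r) = 2 + (2/r + r/5)/6 = 2 + (1/(3*r) + r/30) = 2 + 1/(3*r) + r/30)
-3316/2543 + X(-25)/(-3152) = -3316/2543 + ((1/30)*(10 - 25*(60 - 25))/(-25))/(-3152) = -3316*1/2543 + ((1/30)*(-1/25)*(10 - 25*35))*(-1/3152) = -3316/2543 + ((1/30)*(-1/25)*(10 - 875))*(-1/3152) = -3316/2543 + ((1/30)*(-1/25)*(-865))*(-1/3152) = -3316/2543 + (173/150)*(-1/3152) = -3316/2543 - 173/472800 = -1568244739/1202330400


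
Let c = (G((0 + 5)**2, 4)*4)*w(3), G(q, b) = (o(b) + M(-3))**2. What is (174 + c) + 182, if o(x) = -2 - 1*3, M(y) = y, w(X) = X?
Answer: 1124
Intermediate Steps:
o(x) = -5 (o(x) = -2 - 3 = -5)
G(q, b) = 64 (G(q, b) = (-5 - 3)**2 = (-8)**2 = 64)
c = 768 (c = (64*4)*3 = 256*3 = 768)
(174 + c) + 182 = (174 + 768) + 182 = 942 + 182 = 1124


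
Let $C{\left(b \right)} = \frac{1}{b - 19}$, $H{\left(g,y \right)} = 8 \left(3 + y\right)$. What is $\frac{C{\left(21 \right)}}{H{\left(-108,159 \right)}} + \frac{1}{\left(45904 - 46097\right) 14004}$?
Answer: $\frac{75005}{194599584} \approx 0.00038543$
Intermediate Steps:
$H{\left(g,y \right)} = 24 + 8 y$
$C{\left(b \right)} = \frac{1}{-19 + b}$
$\frac{C{\left(21 \right)}}{H{\left(-108,159 \right)}} + \frac{1}{\left(45904 - 46097\right) 14004} = \frac{1}{\left(-19 + 21\right) \left(24 + 8 \cdot 159\right)} + \frac{1}{\left(45904 - 46097\right) 14004} = \frac{1}{2 \left(24 + 1272\right)} + \frac{1}{-193} \cdot \frac{1}{14004} = \frac{1}{2 \cdot 1296} - \frac{1}{2702772} = \frac{1}{2} \cdot \frac{1}{1296} - \frac{1}{2702772} = \frac{1}{2592} - \frac{1}{2702772} = \frac{75005}{194599584}$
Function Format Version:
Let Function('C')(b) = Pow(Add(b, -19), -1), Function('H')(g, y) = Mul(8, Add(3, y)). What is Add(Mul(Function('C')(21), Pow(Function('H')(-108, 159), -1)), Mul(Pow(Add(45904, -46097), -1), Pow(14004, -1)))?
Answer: Rational(75005, 194599584) ≈ 0.00038543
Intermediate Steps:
Function('H')(g, y) = Add(24, Mul(8, y))
Function('C')(b) = Pow(Add(-19, b), -1)
Add(Mul(Function('C')(21), Pow(Function('H')(-108, 159), -1)), Mul(Pow(Add(45904, -46097), -1), Pow(14004, -1))) = Add(Mul(Pow(Add(-19, 21), -1), Pow(Add(24, Mul(8, 159)), -1)), Mul(Pow(Add(45904, -46097), -1), Pow(14004, -1))) = Add(Mul(Pow(2, -1), Pow(Add(24, 1272), -1)), Mul(Pow(-193, -1), Rational(1, 14004))) = Add(Mul(Rational(1, 2), Pow(1296, -1)), Mul(Rational(-1, 193), Rational(1, 14004))) = Add(Mul(Rational(1, 2), Rational(1, 1296)), Rational(-1, 2702772)) = Add(Rational(1, 2592), Rational(-1, 2702772)) = Rational(75005, 194599584)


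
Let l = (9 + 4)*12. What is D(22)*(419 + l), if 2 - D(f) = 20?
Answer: -10350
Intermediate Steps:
D(f) = -18 (D(f) = 2 - 1*20 = 2 - 20 = -18)
l = 156 (l = 13*12 = 156)
D(22)*(419 + l) = -18*(419 + 156) = -18*575 = -10350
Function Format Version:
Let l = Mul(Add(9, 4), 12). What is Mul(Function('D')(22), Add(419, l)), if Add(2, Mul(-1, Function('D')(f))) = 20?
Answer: -10350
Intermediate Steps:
Function('D')(f) = -18 (Function('D')(f) = Add(2, Mul(-1, 20)) = Add(2, -20) = -18)
l = 156 (l = Mul(13, 12) = 156)
Mul(Function('D')(22), Add(419, l)) = Mul(-18, Add(419, 156)) = Mul(-18, 575) = -10350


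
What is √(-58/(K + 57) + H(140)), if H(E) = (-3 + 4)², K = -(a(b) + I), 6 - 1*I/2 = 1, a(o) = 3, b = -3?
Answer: I*√154/22 ≈ 0.56408*I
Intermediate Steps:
I = 10 (I = 12 - 2*1 = 12 - 2 = 10)
K = -13 (K = -(3 + 10) = -1*13 = -13)
H(E) = 1 (H(E) = 1² = 1)
√(-58/(K + 57) + H(140)) = √(-58/(-13 + 57) + 1) = √(-58/44 + 1) = √(-58*1/44 + 1) = √(-29/22 + 1) = √(-7/22) = I*√154/22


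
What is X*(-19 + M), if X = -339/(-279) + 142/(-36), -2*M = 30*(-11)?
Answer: -111179/279 ≈ -398.49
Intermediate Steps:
M = 165 (M = -15*(-11) = -½*(-330) = 165)
X = -1523/558 (X = -339*(-1/279) + 142*(-1/36) = 113/93 - 71/18 = -1523/558 ≈ -2.7294)
X*(-19 + M) = -1523*(-19 + 165)/558 = -1523/558*146 = -111179/279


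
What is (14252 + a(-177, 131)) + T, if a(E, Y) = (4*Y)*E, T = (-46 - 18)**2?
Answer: -74400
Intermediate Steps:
T = 4096 (T = (-64)**2 = 4096)
a(E, Y) = 4*E*Y
(14252 + a(-177, 131)) + T = (14252 + 4*(-177)*131) + 4096 = (14252 - 92748) + 4096 = -78496 + 4096 = -74400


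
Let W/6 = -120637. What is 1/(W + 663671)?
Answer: -1/60151 ≈ -1.6625e-5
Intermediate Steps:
W = -723822 (W = 6*(-120637) = -723822)
1/(W + 663671) = 1/(-723822 + 663671) = 1/(-60151) = -1/60151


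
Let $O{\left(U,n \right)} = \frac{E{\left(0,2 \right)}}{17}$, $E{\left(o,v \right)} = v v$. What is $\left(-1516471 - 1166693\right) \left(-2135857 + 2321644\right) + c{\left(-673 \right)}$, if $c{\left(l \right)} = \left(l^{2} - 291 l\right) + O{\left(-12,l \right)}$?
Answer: $- \frac{8474437802028}{17} \approx -4.985 \cdot 10^{11}$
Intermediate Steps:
$E{\left(o,v \right)} = v^{2}$
$O{\left(U,n \right)} = \frac{4}{17}$ ($O{\left(U,n \right)} = \frac{2^{2}}{17} = 4 \cdot \frac{1}{17} = \frac{4}{17}$)
$c{\left(l \right)} = \frac{4}{17} + l^{2} - 291 l$ ($c{\left(l \right)} = \left(l^{2} - 291 l\right) + \frac{4}{17} = \frac{4}{17} + l^{2} - 291 l$)
$\left(-1516471 - 1166693\right) \left(-2135857 + 2321644\right) + c{\left(-673 \right)} = \left(-1516471 - 1166693\right) \left(-2135857 + 2321644\right) + \left(\frac{4}{17} + \left(-673\right)^{2} - -195843\right) = \left(-2683164\right) 185787 + \left(\frac{4}{17} + 452929 + 195843\right) = -498496990068 + \frac{11029128}{17} = - \frac{8474437802028}{17}$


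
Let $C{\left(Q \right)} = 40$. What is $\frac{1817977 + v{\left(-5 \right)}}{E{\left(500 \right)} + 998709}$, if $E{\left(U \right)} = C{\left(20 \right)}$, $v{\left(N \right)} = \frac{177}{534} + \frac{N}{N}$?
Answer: $\frac{323600143}{177777322} \approx 1.8203$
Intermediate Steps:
$v{\left(N \right)} = \frac{237}{178}$ ($v{\left(N \right)} = 177 \cdot \frac{1}{534} + 1 = \frac{59}{178} + 1 = \frac{237}{178}$)
$E{\left(U \right)} = 40$
$\frac{1817977 + v{\left(-5 \right)}}{E{\left(500 \right)} + 998709} = \frac{1817977 + \frac{237}{178}}{40 + 998709} = \frac{323600143}{178 \cdot 998749} = \frac{323600143}{178} \cdot \frac{1}{998749} = \frac{323600143}{177777322}$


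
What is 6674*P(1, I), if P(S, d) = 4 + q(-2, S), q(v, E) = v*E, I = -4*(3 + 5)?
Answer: 13348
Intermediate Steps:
I = -32 (I = -4*8 = -32)
q(v, E) = E*v
P(S, d) = 4 - 2*S (P(S, d) = 4 + S*(-2) = 4 - 2*S)
6674*P(1, I) = 6674*(4 - 2*1) = 6674*(4 - 2) = 6674*2 = 13348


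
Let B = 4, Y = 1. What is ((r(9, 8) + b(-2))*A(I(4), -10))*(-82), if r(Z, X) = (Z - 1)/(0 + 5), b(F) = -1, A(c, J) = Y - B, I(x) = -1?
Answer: 738/5 ≈ 147.60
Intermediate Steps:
A(c, J) = -3 (A(c, J) = 1 - 1*4 = 1 - 4 = -3)
r(Z, X) = -⅕ + Z/5 (r(Z, X) = (-1 + Z)/5 = (-1 + Z)*(⅕) = -⅕ + Z/5)
((r(9, 8) + b(-2))*A(I(4), -10))*(-82) = (((-⅕ + (⅕)*9) - 1)*(-3))*(-82) = (((-⅕ + 9/5) - 1)*(-3))*(-82) = ((8/5 - 1)*(-3))*(-82) = ((⅗)*(-3))*(-82) = -9/5*(-82) = 738/5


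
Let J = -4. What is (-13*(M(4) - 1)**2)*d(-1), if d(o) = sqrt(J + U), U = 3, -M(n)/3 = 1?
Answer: -208*I ≈ -208.0*I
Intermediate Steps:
M(n) = -3 (M(n) = -3*1 = -3)
d(o) = I (d(o) = sqrt(-4 + 3) = sqrt(-1) = I)
(-13*(M(4) - 1)**2)*d(-1) = (-13*(-3 - 1)**2)*I = (-13*(-4)**2)*I = (-13*16)*I = -208*I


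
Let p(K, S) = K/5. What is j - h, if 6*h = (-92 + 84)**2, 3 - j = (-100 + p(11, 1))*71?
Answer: 104042/15 ≈ 6936.1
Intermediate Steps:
p(K, S) = K/5 (p(K, S) = K*(1/5) = K/5)
j = 34734/5 (j = 3 - (-100 + (1/5)*11)*71 = 3 - (-100 + 11/5)*71 = 3 - (-489)*71/5 = 3 - 1*(-34719/5) = 3 + 34719/5 = 34734/5 ≈ 6946.8)
h = 32/3 (h = (-92 + 84)**2/6 = (1/6)*(-8)**2 = (1/6)*64 = 32/3 ≈ 10.667)
j - h = 34734/5 - 1*32/3 = 34734/5 - 32/3 = 104042/15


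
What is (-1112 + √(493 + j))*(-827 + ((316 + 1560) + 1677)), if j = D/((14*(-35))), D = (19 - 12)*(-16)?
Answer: -3031312 + 2726*√604205/35 ≈ -2.9708e+6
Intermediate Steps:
D = -112 (D = 7*(-16) = -112)
j = 8/35 (j = -112/(14*(-35)) = -112/(-490) = -112*(-1/490) = 8/35 ≈ 0.22857)
(-1112 + √(493 + j))*(-827 + ((316 + 1560) + 1677)) = (-1112 + √(493 + 8/35))*(-827 + ((316 + 1560) + 1677)) = (-1112 + √(17263/35))*(-827 + (1876 + 1677)) = (-1112 + √604205/35)*(-827 + 3553) = (-1112 + √604205/35)*2726 = -3031312 + 2726*√604205/35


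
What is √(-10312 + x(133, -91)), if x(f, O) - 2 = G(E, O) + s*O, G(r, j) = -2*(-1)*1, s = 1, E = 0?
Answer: I*√10399 ≈ 101.98*I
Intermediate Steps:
G(r, j) = 2 (G(r, j) = 2*1 = 2)
x(f, O) = 4 + O (x(f, O) = 2 + (2 + 1*O) = 2 + (2 + O) = 4 + O)
√(-10312 + x(133, -91)) = √(-10312 + (4 - 91)) = √(-10312 - 87) = √(-10399) = I*√10399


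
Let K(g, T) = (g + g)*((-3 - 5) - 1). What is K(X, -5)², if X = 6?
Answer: 11664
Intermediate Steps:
K(g, T) = -18*g (K(g, T) = (2*g)*(-8 - 1) = (2*g)*(-9) = -18*g)
K(X, -5)² = (-18*6)² = (-108)² = 11664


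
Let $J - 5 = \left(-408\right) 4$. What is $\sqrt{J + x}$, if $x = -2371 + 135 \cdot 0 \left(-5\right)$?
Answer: $i \sqrt{3998} \approx 63.23 i$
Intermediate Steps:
$J = -1627$ ($J = 5 - 1632 = -1627$)
$x = -2371$ ($x = -2371 + 135 \cdot 0 = -2371 + 0 = -2371$)
$\sqrt{J + x} = \sqrt{-1627 - 2371} = \sqrt{-3998} = i \sqrt{3998}$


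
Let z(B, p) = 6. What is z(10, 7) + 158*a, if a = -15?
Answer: -2364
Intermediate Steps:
z(10, 7) + 158*a = 6 + 158*(-15) = 6 - 2370 = -2364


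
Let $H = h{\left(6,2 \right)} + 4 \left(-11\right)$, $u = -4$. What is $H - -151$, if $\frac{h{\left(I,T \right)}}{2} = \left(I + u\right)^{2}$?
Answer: $115$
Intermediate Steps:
$h{\left(I,T \right)} = 2 \left(-4 + I\right)^{2}$ ($h{\left(I,T \right)} = 2 \left(I - 4\right)^{2} = 2 \left(-4 + I\right)^{2}$)
$H = -36$ ($H = 2 \left(-4 + 6\right)^{2} + 4 \left(-11\right) = 2 \cdot 2^{2} - 44 = 2 \cdot 4 - 44 = 8 - 44 = -36$)
$H - -151 = -36 - -151 = -36 + 151 = 115$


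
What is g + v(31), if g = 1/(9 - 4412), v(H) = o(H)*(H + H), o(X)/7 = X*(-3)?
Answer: -177713887/4403 ≈ -40362.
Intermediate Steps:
o(X) = -21*X (o(X) = 7*(X*(-3)) = 7*(-3*X) = -21*X)
v(H) = -42*H**2 (v(H) = (-21*H)*(H + H) = (-21*H)*(2*H) = -42*H**2)
g = -1/4403 (g = 1/(-4403) = -1/4403 ≈ -0.00022712)
g + v(31) = -1/4403 - 42*31**2 = -1/4403 - 42*961 = -1/4403 - 40362 = -177713887/4403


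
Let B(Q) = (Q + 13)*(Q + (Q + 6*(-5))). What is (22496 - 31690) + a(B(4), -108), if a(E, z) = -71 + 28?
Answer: -9237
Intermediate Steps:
B(Q) = (-30 + 2*Q)*(13 + Q) (B(Q) = (13 + Q)*(Q + (Q - 30)) = (13 + Q)*(Q + (-30 + Q)) = (13 + Q)*(-30 + 2*Q) = (-30 + 2*Q)*(13 + Q))
a(E, z) = -43
(22496 - 31690) + a(B(4), -108) = (22496 - 31690) - 43 = -9194 - 43 = -9237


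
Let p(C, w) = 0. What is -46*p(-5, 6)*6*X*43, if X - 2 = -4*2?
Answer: 0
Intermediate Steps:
X = -6 (X = 2 - 4*2 = 2 - 8 = -6)
-46*p(-5, 6)*6*X*43 = -46*0*6*(-6)*43 = -0*(-6)*43 = -46*0*43 = 0*43 = 0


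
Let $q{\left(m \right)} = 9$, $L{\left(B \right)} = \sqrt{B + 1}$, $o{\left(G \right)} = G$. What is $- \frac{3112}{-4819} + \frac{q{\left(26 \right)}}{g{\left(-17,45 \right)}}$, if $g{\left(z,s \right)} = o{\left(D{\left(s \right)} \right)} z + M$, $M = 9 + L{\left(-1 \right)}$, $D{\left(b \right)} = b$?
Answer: $\frac{256589}{404796} \approx 0.63387$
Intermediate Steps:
$L{\left(B \right)} = \sqrt{1 + B}$
$M = 9$ ($M = 9 + \sqrt{1 - 1} = 9 + \sqrt{0} = 9 + 0 = 9$)
$g{\left(z,s \right)} = 9 + s z$ ($g{\left(z,s \right)} = s z + 9 = 9 + s z$)
$- \frac{3112}{-4819} + \frac{q{\left(26 \right)}}{g{\left(-17,45 \right)}} = - \frac{3112}{-4819} + \frac{9}{9 + 45 \left(-17\right)} = \left(-3112\right) \left(- \frac{1}{4819}\right) + \frac{9}{9 - 765} = \frac{3112}{4819} + \frac{9}{-756} = \frac{3112}{4819} + 9 \left(- \frac{1}{756}\right) = \frac{3112}{4819} - \frac{1}{84} = \frac{256589}{404796}$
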